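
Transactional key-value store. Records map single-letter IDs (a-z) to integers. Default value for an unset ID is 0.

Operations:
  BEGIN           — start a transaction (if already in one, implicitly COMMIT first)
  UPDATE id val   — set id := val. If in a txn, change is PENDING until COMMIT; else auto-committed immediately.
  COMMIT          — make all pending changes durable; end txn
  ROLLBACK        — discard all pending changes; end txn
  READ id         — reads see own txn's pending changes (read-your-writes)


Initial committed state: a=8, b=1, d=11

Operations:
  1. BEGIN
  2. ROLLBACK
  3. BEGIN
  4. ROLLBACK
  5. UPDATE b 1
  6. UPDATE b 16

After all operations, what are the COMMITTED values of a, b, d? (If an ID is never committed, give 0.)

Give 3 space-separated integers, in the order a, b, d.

Initial committed: {a=8, b=1, d=11}
Op 1: BEGIN: in_txn=True, pending={}
Op 2: ROLLBACK: discarded pending []; in_txn=False
Op 3: BEGIN: in_txn=True, pending={}
Op 4: ROLLBACK: discarded pending []; in_txn=False
Op 5: UPDATE b=1 (auto-commit; committed b=1)
Op 6: UPDATE b=16 (auto-commit; committed b=16)
Final committed: {a=8, b=16, d=11}

Answer: 8 16 11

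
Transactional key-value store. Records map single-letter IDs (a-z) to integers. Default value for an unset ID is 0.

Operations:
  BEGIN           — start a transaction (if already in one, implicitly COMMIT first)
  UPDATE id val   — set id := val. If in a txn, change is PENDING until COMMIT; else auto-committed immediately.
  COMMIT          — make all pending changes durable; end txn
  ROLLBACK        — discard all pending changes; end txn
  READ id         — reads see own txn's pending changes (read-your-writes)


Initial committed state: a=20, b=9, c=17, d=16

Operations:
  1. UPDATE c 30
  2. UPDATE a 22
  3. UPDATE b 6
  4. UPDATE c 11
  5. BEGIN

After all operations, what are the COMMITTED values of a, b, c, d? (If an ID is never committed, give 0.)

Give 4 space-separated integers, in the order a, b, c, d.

Initial committed: {a=20, b=9, c=17, d=16}
Op 1: UPDATE c=30 (auto-commit; committed c=30)
Op 2: UPDATE a=22 (auto-commit; committed a=22)
Op 3: UPDATE b=6 (auto-commit; committed b=6)
Op 4: UPDATE c=11 (auto-commit; committed c=11)
Op 5: BEGIN: in_txn=True, pending={}
Final committed: {a=22, b=6, c=11, d=16}

Answer: 22 6 11 16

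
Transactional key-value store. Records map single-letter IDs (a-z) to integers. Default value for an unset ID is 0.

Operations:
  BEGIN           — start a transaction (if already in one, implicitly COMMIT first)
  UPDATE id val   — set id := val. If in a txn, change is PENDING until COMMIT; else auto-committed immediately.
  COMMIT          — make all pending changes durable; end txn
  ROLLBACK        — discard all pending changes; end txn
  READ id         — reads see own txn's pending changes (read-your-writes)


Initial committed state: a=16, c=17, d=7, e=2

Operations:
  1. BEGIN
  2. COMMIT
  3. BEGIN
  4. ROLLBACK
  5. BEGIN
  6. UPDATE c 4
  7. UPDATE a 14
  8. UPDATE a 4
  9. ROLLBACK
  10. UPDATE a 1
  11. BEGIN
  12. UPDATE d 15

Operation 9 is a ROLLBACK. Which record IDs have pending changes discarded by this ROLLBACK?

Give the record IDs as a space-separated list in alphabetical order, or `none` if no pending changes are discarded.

Answer: a c

Derivation:
Initial committed: {a=16, c=17, d=7, e=2}
Op 1: BEGIN: in_txn=True, pending={}
Op 2: COMMIT: merged [] into committed; committed now {a=16, c=17, d=7, e=2}
Op 3: BEGIN: in_txn=True, pending={}
Op 4: ROLLBACK: discarded pending []; in_txn=False
Op 5: BEGIN: in_txn=True, pending={}
Op 6: UPDATE c=4 (pending; pending now {c=4})
Op 7: UPDATE a=14 (pending; pending now {a=14, c=4})
Op 8: UPDATE a=4 (pending; pending now {a=4, c=4})
Op 9: ROLLBACK: discarded pending ['a', 'c']; in_txn=False
Op 10: UPDATE a=1 (auto-commit; committed a=1)
Op 11: BEGIN: in_txn=True, pending={}
Op 12: UPDATE d=15 (pending; pending now {d=15})
ROLLBACK at op 9 discards: ['a', 'c']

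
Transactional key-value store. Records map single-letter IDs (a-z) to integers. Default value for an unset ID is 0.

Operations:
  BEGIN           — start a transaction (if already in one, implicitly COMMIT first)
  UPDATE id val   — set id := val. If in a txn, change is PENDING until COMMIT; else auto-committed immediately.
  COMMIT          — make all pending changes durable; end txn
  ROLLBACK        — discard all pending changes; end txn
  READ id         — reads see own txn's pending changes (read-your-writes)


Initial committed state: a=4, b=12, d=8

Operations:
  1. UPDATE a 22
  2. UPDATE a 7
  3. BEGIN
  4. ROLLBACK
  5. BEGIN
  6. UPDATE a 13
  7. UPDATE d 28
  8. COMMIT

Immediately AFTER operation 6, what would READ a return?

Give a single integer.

Answer: 13

Derivation:
Initial committed: {a=4, b=12, d=8}
Op 1: UPDATE a=22 (auto-commit; committed a=22)
Op 2: UPDATE a=7 (auto-commit; committed a=7)
Op 3: BEGIN: in_txn=True, pending={}
Op 4: ROLLBACK: discarded pending []; in_txn=False
Op 5: BEGIN: in_txn=True, pending={}
Op 6: UPDATE a=13 (pending; pending now {a=13})
After op 6: visible(a) = 13 (pending={a=13}, committed={a=7, b=12, d=8})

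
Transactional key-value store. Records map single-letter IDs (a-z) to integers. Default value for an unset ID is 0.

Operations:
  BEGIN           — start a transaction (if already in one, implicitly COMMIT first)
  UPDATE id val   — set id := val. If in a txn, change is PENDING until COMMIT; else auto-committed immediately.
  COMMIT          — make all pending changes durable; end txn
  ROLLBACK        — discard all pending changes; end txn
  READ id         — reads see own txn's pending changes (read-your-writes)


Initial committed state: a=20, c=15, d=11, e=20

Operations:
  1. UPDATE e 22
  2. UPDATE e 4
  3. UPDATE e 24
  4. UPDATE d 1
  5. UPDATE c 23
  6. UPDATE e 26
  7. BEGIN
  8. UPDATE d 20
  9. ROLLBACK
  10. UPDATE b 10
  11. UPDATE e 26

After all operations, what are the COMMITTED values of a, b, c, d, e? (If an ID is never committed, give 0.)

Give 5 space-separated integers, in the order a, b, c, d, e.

Answer: 20 10 23 1 26

Derivation:
Initial committed: {a=20, c=15, d=11, e=20}
Op 1: UPDATE e=22 (auto-commit; committed e=22)
Op 2: UPDATE e=4 (auto-commit; committed e=4)
Op 3: UPDATE e=24 (auto-commit; committed e=24)
Op 4: UPDATE d=1 (auto-commit; committed d=1)
Op 5: UPDATE c=23 (auto-commit; committed c=23)
Op 6: UPDATE e=26 (auto-commit; committed e=26)
Op 7: BEGIN: in_txn=True, pending={}
Op 8: UPDATE d=20 (pending; pending now {d=20})
Op 9: ROLLBACK: discarded pending ['d']; in_txn=False
Op 10: UPDATE b=10 (auto-commit; committed b=10)
Op 11: UPDATE e=26 (auto-commit; committed e=26)
Final committed: {a=20, b=10, c=23, d=1, e=26}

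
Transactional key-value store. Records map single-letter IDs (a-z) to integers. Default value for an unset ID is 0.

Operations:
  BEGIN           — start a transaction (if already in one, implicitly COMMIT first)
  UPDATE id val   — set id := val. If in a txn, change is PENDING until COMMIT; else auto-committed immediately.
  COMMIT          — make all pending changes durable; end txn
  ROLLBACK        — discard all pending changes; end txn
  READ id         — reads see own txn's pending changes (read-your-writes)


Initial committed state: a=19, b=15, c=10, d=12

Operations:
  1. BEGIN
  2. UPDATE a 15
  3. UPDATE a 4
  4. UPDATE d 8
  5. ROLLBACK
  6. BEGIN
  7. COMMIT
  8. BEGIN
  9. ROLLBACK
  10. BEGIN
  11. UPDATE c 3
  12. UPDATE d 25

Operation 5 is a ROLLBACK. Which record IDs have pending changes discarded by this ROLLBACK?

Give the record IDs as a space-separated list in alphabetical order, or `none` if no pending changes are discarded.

Answer: a d

Derivation:
Initial committed: {a=19, b=15, c=10, d=12}
Op 1: BEGIN: in_txn=True, pending={}
Op 2: UPDATE a=15 (pending; pending now {a=15})
Op 3: UPDATE a=4 (pending; pending now {a=4})
Op 4: UPDATE d=8 (pending; pending now {a=4, d=8})
Op 5: ROLLBACK: discarded pending ['a', 'd']; in_txn=False
Op 6: BEGIN: in_txn=True, pending={}
Op 7: COMMIT: merged [] into committed; committed now {a=19, b=15, c=10, d=12}
Op 8: BEGIN: in_txn=True, pending={}
Op 9: ROLLBACK: discarded pending []; in_txn=False
Op 10: BEGIN: in_txn=True, pending={}
Op 11: UPDATE c=3 (pending; pending now {c=3})
Op 12: UPDATE d=25 (pending; pending now {c=3, d=25})
ROLLBACK at op 5 discards: ['a', 'd']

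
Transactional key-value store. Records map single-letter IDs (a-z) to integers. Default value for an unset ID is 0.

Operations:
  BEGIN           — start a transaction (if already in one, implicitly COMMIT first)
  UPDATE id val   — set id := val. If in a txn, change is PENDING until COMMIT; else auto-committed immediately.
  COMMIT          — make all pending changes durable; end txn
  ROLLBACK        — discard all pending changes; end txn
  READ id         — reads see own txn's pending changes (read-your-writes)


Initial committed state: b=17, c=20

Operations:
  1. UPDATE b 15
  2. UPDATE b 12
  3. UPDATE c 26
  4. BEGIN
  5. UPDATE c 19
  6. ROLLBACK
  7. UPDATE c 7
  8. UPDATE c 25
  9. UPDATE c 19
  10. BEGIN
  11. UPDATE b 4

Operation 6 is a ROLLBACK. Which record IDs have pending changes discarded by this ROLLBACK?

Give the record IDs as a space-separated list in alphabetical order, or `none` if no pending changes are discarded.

Answer: c

Derivation:
Initial committed: {b=17, c=20}
Op 1: UPDATE b=15 (auto-commit; committed b=15)
Op 2: UPDATE b=12 (auto-commit; committed b=12)
Op 3: UPDATE c=26 (auto-commit; committed c=26)
Op 4: BEGIN: in_txn=True, pending={}
Op 5: UPDATE c=19 (pending; pending now {c=19})
Op 6: ROLLBACK: discarded pending ['c']; in_txn=False
Op 7: UPDATE c=7 (auto-commit; committed c=7)
Op 8: UPDATE c=25 (auto-commit; committed c=25)
Op 9: UPDATE c=19 (auto-commit; committed c=19)
Op 10: BEGIN: in_txn=True, pending={}
Op 11: UPDATE b=4 (pending; pending now {b=4})
ROLLBACK at op 6 discards: ['c']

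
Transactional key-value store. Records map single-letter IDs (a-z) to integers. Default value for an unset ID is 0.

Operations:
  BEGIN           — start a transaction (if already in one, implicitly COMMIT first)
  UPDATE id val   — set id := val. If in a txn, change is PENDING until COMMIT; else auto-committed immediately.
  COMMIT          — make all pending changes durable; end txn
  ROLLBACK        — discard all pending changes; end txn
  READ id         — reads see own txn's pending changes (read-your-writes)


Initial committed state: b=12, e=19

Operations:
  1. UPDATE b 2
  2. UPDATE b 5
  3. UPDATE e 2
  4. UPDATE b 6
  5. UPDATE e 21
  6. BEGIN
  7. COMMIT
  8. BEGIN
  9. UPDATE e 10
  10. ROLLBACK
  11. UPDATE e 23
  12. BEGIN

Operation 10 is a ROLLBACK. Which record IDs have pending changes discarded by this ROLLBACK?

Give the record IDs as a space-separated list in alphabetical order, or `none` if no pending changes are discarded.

Answer: e

Derivation:
Initial committed: {b=12, e=19}
Op 1: UPDATE b=2 (auto-commit; committed b=2)
Op 2: UPDATE b=5 (auto-commit; committed b=5)
Op 3: UPDATE e=2 (auto-commit; committed e=2)
Op 4: UPDATE b=6 (auto-commit; committed b=6)
Op 5: UPDATE e=21 (auto-commit; committed e=21)
Op 6: BEGIN: in_txn=True, pending={}
Op 7: COMMIT: merged [] into committed; committed now {b=6, e=21}
Op 8: BEGIN: in_txn=True, pending={}
Op 9: UPDATE e=10 (pending; pending now {e=10})
Op 10: ROLLBACK: discarded pending ['e']; in_txn=False
Op 11: UPDATE e=23 (auto-commit; committed e=23)
Op 12: BEGIN: in_txn=True, pending={}
ROLLBACK at op 10 discards: ['e']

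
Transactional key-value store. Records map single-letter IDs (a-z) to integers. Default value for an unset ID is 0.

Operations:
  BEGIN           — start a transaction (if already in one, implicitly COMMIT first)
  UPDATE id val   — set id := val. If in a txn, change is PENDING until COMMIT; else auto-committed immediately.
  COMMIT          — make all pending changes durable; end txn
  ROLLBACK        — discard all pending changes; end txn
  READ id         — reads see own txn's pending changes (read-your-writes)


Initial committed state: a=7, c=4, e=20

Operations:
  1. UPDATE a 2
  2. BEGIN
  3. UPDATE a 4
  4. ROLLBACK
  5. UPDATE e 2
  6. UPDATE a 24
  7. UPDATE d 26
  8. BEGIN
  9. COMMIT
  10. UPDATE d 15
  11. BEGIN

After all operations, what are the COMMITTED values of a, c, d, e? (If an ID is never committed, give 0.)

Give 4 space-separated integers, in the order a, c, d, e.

Initial committed: {a=7, c=4, e=20}
Op 1: UPDATE a=2 (auto-commit; committed a=2)
Op 2: BEGIN: in_txn=True, pending={}
Op 3: UPDATE a=4 (pending; pending now {a=4})
Op 4: ROLLBACK: discarded pending ['a']; in_txn=False
Op 5: UPDATE e=2 (auto-commit; committed e=2)
Op 6: UPDATE a=24 (auto-commit; committed a=24)
Op 7: UPDATE d=26 (auto-commit; committed d=26)
Op 8: BEGIN: in_txn=True, pending={}
Op 9: COMMIT: merged [] into committed; committed now {a=24, c=4, d=26, e=2}
Op 10: UPDATE d=15 (auto-commit; committed d=15)
Op 11: BEGIN: in_txn=True, pending={}
Final committed: {a=24, c=4, d=15, e=2}

Answer: 24 4 15 2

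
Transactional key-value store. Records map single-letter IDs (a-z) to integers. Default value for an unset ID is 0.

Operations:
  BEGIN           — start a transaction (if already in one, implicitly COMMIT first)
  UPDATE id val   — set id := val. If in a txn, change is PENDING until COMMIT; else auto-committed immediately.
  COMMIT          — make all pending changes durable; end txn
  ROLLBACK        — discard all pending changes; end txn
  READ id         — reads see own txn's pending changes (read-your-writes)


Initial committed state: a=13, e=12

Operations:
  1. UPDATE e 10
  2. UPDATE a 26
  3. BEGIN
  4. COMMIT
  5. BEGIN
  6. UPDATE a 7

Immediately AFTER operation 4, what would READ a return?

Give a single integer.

Initial committed: {a=13, e=12}
Op 1: UPDATE e=10 (auto-commit; committed e=10)
Op 2: UPDATE a=26 (auto-commit; committed a=26)
Op 3: BEGIN: in_txn=True, pending={}
Op 4: COMMIT: merged [] into committed; committed now {a=26, e=10}
After op 4: visible(a) = 26 (pending={}, committed={a=26, e=10})

Answer: 26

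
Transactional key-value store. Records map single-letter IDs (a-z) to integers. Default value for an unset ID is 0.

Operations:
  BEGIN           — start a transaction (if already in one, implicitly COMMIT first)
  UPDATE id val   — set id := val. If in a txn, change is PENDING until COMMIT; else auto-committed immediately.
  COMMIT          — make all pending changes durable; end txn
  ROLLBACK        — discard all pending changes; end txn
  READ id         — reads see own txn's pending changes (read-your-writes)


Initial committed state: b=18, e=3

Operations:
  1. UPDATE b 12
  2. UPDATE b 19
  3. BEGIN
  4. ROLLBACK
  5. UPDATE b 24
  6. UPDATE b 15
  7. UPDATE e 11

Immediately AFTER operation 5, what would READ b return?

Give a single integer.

Answer: 24

Derivation:
Initial committed: {b=18, e=3}
Op 1: UPDATE b=12 (auto-commit; committed b=12)
Op 2: UPDATE b=19 (auto-commit; committed b=19)
Op 3: BEGIN: in_txn=True, pending={}
Op 4: ROLLBACK: discarded pending []; in_txn=False
Op 5: UPDATE b=24 (auto-commit; committed b=24)
After op 5: visible(b) = 24 (pending={}, committed={b=24, e=3})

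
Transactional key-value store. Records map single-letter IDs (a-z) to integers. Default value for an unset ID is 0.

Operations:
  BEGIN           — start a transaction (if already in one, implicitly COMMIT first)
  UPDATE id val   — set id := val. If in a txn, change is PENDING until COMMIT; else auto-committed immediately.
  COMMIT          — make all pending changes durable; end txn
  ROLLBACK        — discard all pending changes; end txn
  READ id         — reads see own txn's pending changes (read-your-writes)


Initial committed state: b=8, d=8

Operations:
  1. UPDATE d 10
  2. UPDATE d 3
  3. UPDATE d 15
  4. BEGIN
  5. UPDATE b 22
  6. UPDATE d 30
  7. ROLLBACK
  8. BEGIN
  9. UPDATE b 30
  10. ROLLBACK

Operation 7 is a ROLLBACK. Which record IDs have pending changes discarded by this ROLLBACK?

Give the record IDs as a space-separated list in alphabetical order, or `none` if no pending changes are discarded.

Answer: b d

Derivation:
Initial committed: {b=8, d=8}
Op 1: UPDATE d=10 (auto-commit; committed d=10)
Op 2: UPDATE d=3 (auto-commit; committed d=3)
Op 3: UPDATE d=15 (auto-commit; committed d=15)
Op 4: BEGIN: in_txn=True, pending={}
Op 5: UPDATE b=22 (pending; pending now {b=22})
Op 6: UPDATE d=30 (pending; pending now {b=22, d=30})
Op 7: ROLLBACK: discarded pending ['b', 'd']; in_txn=False
Op 8: BEGIN: in_txn=True, pending={}
Op 9: UPDATE b=30 (pending; pending now {b=30})
Op 10: ROLLBACK: discarded pending ['b']; in_txn=False
ROLLBACK at op 7 discards: ['b', 'd']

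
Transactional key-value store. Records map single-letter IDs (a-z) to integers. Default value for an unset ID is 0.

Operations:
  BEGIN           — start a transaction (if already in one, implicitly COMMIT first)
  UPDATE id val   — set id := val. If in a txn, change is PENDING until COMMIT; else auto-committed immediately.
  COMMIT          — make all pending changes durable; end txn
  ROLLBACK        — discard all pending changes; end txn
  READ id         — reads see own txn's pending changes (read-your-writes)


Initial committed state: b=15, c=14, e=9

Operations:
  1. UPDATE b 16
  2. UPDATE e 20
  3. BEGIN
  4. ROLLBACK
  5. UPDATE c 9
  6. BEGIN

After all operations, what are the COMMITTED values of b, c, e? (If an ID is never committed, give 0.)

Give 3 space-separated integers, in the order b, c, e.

Answer: 16 9 20

Derivation:
Initial committed: {b=15, c=14, e=9}
Op 1: UPDATE b=16 (auto-commit; committed b=16)
Op 2: UPDATE e=20 (auto-commit; committed e=20)
Op 3: BEGIN: in_txn=True, pending={}
Op 4: ROLLBACK: discarded pending []; in_txn=False
Op 5: UPDATE c=9 (auto-commit; committed c=9)
Op 6: BEGIN: in_txn=True, pending={}
Final committed: {b=16, c=9, e=20}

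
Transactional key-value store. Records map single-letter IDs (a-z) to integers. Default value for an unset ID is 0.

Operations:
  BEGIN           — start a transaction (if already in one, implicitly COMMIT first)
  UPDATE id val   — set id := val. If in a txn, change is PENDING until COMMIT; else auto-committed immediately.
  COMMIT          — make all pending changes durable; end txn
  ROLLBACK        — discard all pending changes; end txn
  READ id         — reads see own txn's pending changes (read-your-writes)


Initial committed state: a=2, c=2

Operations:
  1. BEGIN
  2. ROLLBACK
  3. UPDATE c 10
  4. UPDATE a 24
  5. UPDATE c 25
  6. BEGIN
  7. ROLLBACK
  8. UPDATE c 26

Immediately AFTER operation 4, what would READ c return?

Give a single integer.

Answer: 10

Derivation:
Initial committed: {a=2, c=2}
Op 1: BEGIN: in_txn=True, pending={}
Op 2: ROLLBACK: discarded pending []; in_txn=False
Op 3: UPDATE c=10 (auto-commit; committed c=10)
Op 4: UPDATE a=24 (auto-commit; committed a=24)
After op 4: visible(c) = 10 (pending={}, committed={a=24, c=10})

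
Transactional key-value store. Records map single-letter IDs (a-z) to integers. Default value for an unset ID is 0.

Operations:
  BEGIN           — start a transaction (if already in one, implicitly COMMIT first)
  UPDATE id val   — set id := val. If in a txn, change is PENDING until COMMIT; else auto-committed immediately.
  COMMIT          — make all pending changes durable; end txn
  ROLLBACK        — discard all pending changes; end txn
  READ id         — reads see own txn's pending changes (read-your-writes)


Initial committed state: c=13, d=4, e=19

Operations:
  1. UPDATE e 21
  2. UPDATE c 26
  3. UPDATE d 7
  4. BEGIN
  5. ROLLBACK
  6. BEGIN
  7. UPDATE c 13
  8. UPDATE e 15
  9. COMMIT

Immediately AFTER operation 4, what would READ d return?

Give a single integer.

Answer: 7

Derivation:
Initial committed: {c=13, d=4, e=19}
Op 1: UPDATE e=21 (auto-commit; committed e=21)
Op 2: UPDATE c=26 (auto-commit; committed c=26)
Op 3: UPDATE d=7 (auto-commit; committed d=7)
Op 4: BEGIN: in_txn=True, pending={}
After op 4: visible(d) = 7 (pending={}, committed={c=26, d=7, e=21})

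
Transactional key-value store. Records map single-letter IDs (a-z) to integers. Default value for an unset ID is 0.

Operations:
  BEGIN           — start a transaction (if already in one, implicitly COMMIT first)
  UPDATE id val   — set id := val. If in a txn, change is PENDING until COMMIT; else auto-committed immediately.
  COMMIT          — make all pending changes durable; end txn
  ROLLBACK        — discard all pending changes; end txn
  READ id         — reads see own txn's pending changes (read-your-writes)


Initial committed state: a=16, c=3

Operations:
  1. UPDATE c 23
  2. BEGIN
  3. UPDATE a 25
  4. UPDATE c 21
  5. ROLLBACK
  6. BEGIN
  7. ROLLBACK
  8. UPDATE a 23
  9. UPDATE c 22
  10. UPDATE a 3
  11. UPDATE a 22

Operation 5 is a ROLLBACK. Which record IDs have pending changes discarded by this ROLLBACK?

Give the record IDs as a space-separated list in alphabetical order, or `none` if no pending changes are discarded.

Initial committed: {a=16, c=3}
Op 1: UPDATE c=23 (auto-commit; committed c=23)
Op 2: BEGIN: in_txn=True, pending={}
Op 3: UPDATE a=25 (pending; pending now {a=25})
Op 4: UPDATE c=21 (pending; pending now {a=25, c=21})
Op 5: ROLLBACK: discarded pending ['a', 'c']; in_txn=False
Op 6: BEGIN: in_txn=True, pending={}
Op 7: ROLLBACK: discarded pending []; in_txn=False
Op 8: UPDATE a=23 (auto-commit; committed a=23)
Op 9: UPDATE c=22 (auto-commit; committed c=22)
Op 10: UPDATE a=3 (auto-commit; committed a=3)
Op 11: UPDATE a=22 (auto-commit; committed a=22)
ROLLBACK at op 5 discards: ['a', 'c']

Answer: a c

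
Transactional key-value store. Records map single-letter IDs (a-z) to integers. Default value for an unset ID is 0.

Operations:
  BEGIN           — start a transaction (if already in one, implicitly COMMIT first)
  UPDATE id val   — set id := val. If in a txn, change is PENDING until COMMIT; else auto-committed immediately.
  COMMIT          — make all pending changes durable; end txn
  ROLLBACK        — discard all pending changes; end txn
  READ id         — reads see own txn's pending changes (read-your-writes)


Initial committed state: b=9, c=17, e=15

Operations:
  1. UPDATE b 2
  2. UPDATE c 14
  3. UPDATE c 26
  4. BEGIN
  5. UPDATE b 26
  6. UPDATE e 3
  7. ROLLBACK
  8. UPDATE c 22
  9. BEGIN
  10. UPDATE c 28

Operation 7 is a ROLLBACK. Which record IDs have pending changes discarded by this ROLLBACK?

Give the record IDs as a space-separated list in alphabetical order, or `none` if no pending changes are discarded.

Answer: b e

Derivation:
Initial committed: {b=9, c=17, e=15}
Op 1: UPDATE b=2 (auto-commit; committed b=2)
Op 2: UPDATE c=14 (auto-commit; committed c=14)
Op 3: UPDATE c=26 (auto-commit; committed c=26)
Op 4: BEGIN: in_txn=True, pending={}
Op 5: UPDATE b=26 (pending; pending now {b=26})
Op 6: UPDATE e=3 (pending; pending now {b=26, e=3})
Op 7: ROLLBACK: discarded pending ['b', 'e']; in_txn=False
Op 8: UPDATE c=22 (auto-commit; committed c=22)
Op 9: BEGIN: in_txn=True, pending={}
Op 10: UPDATE c=28 (pending; pending now {c=28})
ROLLBACK at op 7 discards: ['b', 'e']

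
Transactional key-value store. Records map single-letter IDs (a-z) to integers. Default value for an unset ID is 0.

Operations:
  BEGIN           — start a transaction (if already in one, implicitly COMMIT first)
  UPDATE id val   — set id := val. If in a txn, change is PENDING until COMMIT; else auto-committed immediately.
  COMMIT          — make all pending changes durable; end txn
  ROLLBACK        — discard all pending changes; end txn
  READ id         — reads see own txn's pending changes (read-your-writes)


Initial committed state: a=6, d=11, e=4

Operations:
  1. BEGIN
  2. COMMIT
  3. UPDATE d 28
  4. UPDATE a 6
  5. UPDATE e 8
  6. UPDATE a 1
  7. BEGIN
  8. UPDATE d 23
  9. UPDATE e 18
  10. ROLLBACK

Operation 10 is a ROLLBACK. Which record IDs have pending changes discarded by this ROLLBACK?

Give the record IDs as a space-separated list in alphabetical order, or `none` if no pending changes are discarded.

Initial committed: {a=6, d=11, e=4}
Op 1: BEGIN: in_txn=True, pending={}
Op 2: COMMIT: merged [] into committed; committed now {a=6, d=11, e=4}
Op 3: UPDATE d=28 (auto-commit; committed d=28)
Op 4: UPDATE a=6 (auto-commit; committed a=6)
Op 5: UPDATE e=8 (auto-commit; committed e=8)
Op 6: UPDATE a=1 (auto-commit; committed a=1)
Op 7: BEGIN: in_txn=True, pending={}
Op 8: UPDATE d=23 (pending; pending now {d=23})
Op 9: UPDATE e=18 (pending; pending now {d=23, e=18})
Op 10: ROLLBACK: discarded pending ['d', 'e']; in_txn=False
ROLLBACK at op 10 discards: ['d', 'e']

Answer: d e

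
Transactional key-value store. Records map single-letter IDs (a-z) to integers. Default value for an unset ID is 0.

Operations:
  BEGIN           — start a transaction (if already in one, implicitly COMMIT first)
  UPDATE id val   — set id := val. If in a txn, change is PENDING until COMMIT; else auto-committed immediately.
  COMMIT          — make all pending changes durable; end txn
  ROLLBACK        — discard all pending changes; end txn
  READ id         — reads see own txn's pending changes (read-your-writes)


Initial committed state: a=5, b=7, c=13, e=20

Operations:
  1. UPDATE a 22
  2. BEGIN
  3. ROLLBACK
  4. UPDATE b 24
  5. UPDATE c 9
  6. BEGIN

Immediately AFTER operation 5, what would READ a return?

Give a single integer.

Answer: 22

Derivation:
Initial committed: {a=5, b=7, c=13, e=20}
Op 1: UPDATE a=22 (auto-commit; committed a=22)
Op 2: BEGIN: in_txn=True, pending={}
Op 3: ROLLBACK: discarded pending []; in_txn=False
Op 4: UPDATE b=24 (auto-commit; committed b=24)
Op 5: UPDATE c=9 (auto-commit; committed c=9)
After op 5: visible(a) = 22 (pending={}, committed={a=22, b=24, c=9, e=20})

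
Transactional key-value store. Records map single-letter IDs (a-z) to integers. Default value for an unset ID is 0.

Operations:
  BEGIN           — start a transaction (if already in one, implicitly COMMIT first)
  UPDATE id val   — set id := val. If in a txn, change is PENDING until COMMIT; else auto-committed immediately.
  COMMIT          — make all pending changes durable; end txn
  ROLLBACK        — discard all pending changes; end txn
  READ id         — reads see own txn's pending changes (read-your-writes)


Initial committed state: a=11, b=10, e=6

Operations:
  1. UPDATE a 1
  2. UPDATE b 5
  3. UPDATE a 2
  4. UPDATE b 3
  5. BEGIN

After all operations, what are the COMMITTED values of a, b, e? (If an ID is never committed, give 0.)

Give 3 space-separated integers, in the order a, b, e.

Initial committed: {a=11, b=10, e=6}
Op 1: UPDATE a=1 (auto-commit; committed a=1)
Op 2: UPDATE b=5 (auto-commit; committed b=5)
Op 3: UPDATE a=2 (auto-commit; committed a=2)
Op 4: UPDATE b=3 (auto-commit; committed b=3)
Op 5: BEGIN: in_txn=True, pending={}
Final committed: {a=2, b=3, e=6}

Answer: 2 3 6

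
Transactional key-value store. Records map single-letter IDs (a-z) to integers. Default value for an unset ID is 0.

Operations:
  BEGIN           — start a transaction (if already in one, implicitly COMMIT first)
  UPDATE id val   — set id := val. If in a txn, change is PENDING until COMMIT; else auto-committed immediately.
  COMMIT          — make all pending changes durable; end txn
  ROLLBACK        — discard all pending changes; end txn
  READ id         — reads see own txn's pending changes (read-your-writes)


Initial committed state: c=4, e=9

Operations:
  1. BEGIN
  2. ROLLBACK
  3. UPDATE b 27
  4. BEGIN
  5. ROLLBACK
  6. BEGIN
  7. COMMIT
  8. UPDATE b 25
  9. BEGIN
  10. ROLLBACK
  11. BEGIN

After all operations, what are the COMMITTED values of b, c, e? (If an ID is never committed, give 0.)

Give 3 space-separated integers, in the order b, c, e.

Answer: 25 4 9

Derivation:
Initial committed: {c=4, e=9}
Op 1: BEGIN: in_txn=True, pending={}
Op 2: ROLLBACK: discarded pending []; in_txn=False
Op 3: UPDATE b=27 (auto-commit; committed b=27)
Op 4: BEGIN: in_txn=True, pending={}
Op 5: ROLLBACK: discarded pending []; in_txn=False
Op 6: BEGIN: in_txn=True, pending={}
Op 7: COMMIT: merged [] into committed; committed now {b=27, c=4, e=9}
Op 8: UPDATE b=25 (auto-commit; committed b=25)
Op 9: BEGIN: in_txn=True, pending={}
Op 10: ROLLBACK: discarded pending []; in_txn=False
Op 11: BEGIN: in_txn=True, pending={}
Final committed: {b=25, c=4, e=9}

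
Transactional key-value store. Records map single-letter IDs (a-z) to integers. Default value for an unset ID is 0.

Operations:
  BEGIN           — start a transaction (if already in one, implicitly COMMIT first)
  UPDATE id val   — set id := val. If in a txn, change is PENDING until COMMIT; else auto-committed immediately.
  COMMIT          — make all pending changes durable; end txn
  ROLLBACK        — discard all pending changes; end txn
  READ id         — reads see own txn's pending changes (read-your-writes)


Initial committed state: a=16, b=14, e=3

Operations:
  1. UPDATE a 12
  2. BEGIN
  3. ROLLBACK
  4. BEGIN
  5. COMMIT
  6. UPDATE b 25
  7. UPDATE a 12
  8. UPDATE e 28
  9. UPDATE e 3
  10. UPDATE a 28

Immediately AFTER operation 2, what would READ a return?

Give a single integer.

Answer: 12

Derivation:
Initial committed: {a=16, b=14, e=3}
Op 1: UPDATE a=12 (auto-commit; committed a=12)
Op 2: BEGIN: in_txn=True, pending={}
After op 2: visible(a) = 12 (pending={}, committed={a=12, b=14, e=3})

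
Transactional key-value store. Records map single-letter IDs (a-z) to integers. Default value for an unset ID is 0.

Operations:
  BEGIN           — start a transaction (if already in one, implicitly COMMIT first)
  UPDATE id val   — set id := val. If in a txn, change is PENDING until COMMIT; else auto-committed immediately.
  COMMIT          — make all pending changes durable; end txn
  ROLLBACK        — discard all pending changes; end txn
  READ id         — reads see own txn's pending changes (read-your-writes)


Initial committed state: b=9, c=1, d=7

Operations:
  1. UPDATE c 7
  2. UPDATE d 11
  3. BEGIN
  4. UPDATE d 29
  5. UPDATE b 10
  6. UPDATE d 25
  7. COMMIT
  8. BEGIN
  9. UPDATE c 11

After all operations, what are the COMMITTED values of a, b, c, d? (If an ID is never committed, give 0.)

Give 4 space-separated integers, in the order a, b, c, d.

Initial committed: {b=9, c=1, d=7}
Op 1: UPDATE c=7 (auto-commit; committed c=7)
Op 2: UPDATE d=11 (auto-commit; committed d=11)
Op 3: BEGIN: in_txn=True, pending={}
Op 4: UPDATE d=29 (pending; pending now {d=29})
Op 5: UPDATE b=10 (pending; pending now {b=10, d=29})
Op 6: UPDATE d=25 (pending; pending now {b=10, d=25})
Op 7: COMMIT: merged ['b', 'd'] into committed; committed now {b=10, c=7, d=25}
Op 8: BEGIN: in_txn=True, pending={}
Op 9: UPDATE c=11 (pending; pending now {c=11})
Final committed: {b=10, c=7, d=25}

Answer: 0 10 7 25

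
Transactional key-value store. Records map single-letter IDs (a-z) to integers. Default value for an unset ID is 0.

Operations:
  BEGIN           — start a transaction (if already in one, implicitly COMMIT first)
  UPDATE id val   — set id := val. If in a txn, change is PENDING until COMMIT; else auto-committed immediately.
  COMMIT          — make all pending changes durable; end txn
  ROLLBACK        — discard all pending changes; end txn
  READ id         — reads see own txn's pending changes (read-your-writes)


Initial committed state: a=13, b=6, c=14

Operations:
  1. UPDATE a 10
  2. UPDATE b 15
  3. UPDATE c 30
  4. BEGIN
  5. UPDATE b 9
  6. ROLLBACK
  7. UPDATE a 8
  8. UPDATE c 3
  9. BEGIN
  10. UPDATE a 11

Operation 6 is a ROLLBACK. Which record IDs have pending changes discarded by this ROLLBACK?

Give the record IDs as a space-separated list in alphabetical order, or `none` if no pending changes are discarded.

Initial committed: {a=13, b=6, c=14}
Op 1: UPDATE a=10 (auto-commit; committed a=10)
Op 2: UPDATE b=15 (auto-commit; committed b=15)
Op 3: UPDATE c=30 (auto-commit; committed c=30)
Op 4: BEGIN: in_txn=True, pending={}
Op 5: UPDATE b=9 (pending; pending now {b=9})
Op 6: ROLLBACK: discarded pending ['b']; in_txn=False
Op 7: UPDATE a=8 (auto-commit; committed a=8)
Op 8: UPDATE c=3 (auto-commit; committed c=3)
Op 9: BEGIN: in_txn=True, pending={}
Op 10: UPDATE a=11 (pending; pending now {a=11})
ROLLBACK at op 6 discards: ['b']

Answer: b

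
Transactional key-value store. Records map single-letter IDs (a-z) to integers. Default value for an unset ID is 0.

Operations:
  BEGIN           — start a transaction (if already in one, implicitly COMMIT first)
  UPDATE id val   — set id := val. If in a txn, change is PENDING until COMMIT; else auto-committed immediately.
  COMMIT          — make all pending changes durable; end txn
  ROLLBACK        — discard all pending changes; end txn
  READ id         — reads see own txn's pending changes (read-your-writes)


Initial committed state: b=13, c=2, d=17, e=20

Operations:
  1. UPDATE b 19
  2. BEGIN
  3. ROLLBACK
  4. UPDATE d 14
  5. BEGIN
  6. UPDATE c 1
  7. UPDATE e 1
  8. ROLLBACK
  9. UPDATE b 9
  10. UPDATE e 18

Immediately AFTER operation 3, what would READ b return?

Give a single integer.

Answer: 19

Derivation:
Initial committed: {b=13, c=2, d=17, e=20}
Op 1: UPDATE b=19 (auto-commit; committed b=19)
Op 2: BEGIN: in_txn=True, pending={}
Op 3: ROLLBACK: discarded pending []; in_txn=False
After op 3: visible(b) = 19 (pending={}, committed={b=19, c=2, d=17, e=20})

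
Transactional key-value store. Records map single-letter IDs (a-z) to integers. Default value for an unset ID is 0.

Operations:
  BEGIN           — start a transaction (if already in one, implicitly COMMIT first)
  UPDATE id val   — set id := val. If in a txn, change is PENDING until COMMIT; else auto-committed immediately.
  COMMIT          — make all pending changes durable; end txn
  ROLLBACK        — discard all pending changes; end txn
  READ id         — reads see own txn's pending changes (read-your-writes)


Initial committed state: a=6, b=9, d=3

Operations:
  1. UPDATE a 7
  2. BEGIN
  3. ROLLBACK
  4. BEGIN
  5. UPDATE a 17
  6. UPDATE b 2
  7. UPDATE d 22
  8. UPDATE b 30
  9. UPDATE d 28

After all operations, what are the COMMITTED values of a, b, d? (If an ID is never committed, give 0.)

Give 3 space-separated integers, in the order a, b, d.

Initial committed: {a=6, b=9, d=3}
Op 1: UPDATE a=7 (auto-commit; committed a=7)
Op 2: BEGIN: in_txn=True, pending={}
Op 3: ROLLBACK: discarded pending []; in_txn=False
Op 4: BEGIN: in_txn=True, pending={}
Op 5: UPDATE a=17 (pending; pending now {a=17})
Op 6: UPDATE b=2 (pending; pending now {a=17, b=2})
Op 7: UPDATE d=22 (pending; pending now {a=17, b=2, d=22})
Op 8: UPDATE b=30 (pending; pending now {a=17, b=30, d=22})
Op 9: UPDATE d=28 (pending; pending now {a=17, b=30, d=28})
Final committed: {a=7, b=9, d=3}

Answer: 7 9 3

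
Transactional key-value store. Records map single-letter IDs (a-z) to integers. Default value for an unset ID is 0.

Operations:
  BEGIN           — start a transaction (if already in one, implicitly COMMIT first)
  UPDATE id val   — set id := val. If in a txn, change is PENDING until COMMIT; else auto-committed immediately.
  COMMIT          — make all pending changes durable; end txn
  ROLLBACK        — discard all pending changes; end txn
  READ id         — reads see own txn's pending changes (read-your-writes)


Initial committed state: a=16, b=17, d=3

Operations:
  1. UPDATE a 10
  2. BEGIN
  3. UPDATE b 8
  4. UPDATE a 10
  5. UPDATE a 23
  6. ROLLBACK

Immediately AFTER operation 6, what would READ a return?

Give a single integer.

Initial committed: {a=16, b=17, d=3}
Op 1: UPDATE a=10 (auto-commit; committed a=10)
Op 2: BEGIN: in_txn=True, pending={}
Op 3: UPDATE b=8 (pending; pending now {b=8})
Op 4: UPDATE a=10 (pending; pending now {a=10, b=8})
Op 5: UPDATE a=23 (pending; pending now {a=23, b=8})
Op 6: ROLLBACK: discarded pending ['a', 'b']; in_txn=False
After op 6: visible(a) = 10 (pending={}, committed={a=10, b=17, d=3})

Answer: 10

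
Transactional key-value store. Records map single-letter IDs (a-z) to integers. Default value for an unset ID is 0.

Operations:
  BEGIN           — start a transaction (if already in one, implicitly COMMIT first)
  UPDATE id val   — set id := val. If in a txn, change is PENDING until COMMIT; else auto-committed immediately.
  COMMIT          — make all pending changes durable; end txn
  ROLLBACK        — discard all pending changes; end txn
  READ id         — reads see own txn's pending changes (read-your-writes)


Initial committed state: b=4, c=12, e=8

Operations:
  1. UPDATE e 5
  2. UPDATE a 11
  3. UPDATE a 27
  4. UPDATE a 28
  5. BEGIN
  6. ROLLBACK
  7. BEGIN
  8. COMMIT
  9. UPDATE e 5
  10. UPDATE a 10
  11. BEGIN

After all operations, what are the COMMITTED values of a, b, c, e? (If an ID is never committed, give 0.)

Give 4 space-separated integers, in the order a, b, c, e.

Initial committed: {b=4, c=12, e=8}
Op 1: UPDATE e=5 (auto-commit; committed e=5)
Op 2: UPDATE a=11 (auto-commit; committed a=11)
Op 3: UPDATE a=27 (auto-commit; committed a=27)
Op 4: UPDATE a=28 (auto-commit; committed a=28)
Op 5: BEGIN: in_txn=True, pending={}
Op 6: ROLLBACK: discarded pending []; in_txn=False
Op 7: BEGIN: in_txn=True, pending={}
Op 8: COMMIT: merged [] into committed; committed now {a=28, b=4, c=12, e=5}
Op 9: UPDATE e=5 (auto-commit; committed e=5)
Op 10: UPDATE a=10 (auto-commit; committed a=10)
Op 11: BEGIN: in_txn=True, pending={}
Final committed: {a=10, b=4, c=12, e=5}

Answer: 10 4 12 5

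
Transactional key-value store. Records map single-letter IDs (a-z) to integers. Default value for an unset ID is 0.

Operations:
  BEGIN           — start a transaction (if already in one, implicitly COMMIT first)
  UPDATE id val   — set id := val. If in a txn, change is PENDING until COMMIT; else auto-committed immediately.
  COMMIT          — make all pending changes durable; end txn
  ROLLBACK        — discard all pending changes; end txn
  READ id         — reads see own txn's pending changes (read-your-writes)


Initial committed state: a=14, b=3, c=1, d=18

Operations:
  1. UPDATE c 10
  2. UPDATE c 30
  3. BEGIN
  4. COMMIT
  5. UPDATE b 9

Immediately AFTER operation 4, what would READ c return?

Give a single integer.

Initial committed: {a=14, b=3, c=1, d=18}
Op 1: UPDATE c=10 (auto-commit; committed c=10)
Op 2: UPDATE c=30 (auto-commit; committed c=30)
Op 3: BEGIN: in_txn=True, pending={}
Op 4: COMMIT: merged [] into committed; committed now {a=14, b=3, c=30, d=18}
After op 4: visible(c) = 30 (pending={}, committed={a=14, b=3, c=30, d=18})

Answer: 30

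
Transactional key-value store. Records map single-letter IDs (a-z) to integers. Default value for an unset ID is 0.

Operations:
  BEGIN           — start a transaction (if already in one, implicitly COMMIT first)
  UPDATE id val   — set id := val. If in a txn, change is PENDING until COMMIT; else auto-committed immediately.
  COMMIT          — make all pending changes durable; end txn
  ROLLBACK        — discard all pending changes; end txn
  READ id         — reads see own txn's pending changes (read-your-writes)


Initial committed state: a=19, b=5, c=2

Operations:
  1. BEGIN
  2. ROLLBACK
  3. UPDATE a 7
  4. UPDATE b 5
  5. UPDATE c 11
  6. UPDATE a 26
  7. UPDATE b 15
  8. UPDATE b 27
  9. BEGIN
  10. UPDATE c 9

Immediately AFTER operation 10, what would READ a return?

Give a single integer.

Answer: 26

Derivation:
Initial committed: {a=19, b=5, c=2}
Op 1: BEGIN: in_txn=True, pending={}
Op 2: ROLLBACK: discarded pending []; in_txn=False
Op 3: UPDATE a=7 (auto-commit; committed a=7)
Op 4: UPDATE b=5 (auto-commit; committed b=5)
Op 5: UPDATE c=11 (auto-commit; committed c=11)
Op 6: UPDATE a=26 (auto-commit; committed a=26)
Op 7: UPDATE b=15 (auto-commit; committed b=15)
Op 8: UPDATE b=27 (auto-commit; committed b=27)
Op 9: BEGIN: in_txn=True, pending={}
Op 10: UPDATE c=9 (pending; pending now {c=9})
After op 10: visible(a) = 26 (pending={c=9}, committed={a=26, b=27, c=11})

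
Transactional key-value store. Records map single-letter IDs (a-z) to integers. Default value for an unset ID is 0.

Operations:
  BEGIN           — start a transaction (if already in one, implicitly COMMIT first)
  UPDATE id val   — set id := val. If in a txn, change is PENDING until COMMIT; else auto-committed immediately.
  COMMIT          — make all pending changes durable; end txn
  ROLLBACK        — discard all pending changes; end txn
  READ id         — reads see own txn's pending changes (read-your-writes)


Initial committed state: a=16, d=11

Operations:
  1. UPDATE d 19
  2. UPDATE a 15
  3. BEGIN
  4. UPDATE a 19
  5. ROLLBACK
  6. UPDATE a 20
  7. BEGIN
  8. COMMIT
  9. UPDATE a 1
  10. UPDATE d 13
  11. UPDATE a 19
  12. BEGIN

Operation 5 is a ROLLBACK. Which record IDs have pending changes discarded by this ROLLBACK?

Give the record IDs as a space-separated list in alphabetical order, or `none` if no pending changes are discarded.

Initial committed: {a=16, d=11}
Op 1: UPDATE d=19 (auto-commit; committed d=19)
Op 2: UPDATE a=15 (auto-commit; committed a=15)
Op 3: BEGIN: in_txn=True, pending={}
Op 4: UPDATE a=19 (pending; pending now {a=19})
Op 5: ROLLBACK: discarded pending ['a']; in_txn=False
Op 6: UPDATE a=20 (auto-commit; committed a=20)
Op 7: BEGIN: in_txn=True, pending={}
Op 8: COMMIT: merged [] into committed; committed now {a=20, d=19}
Op 9: UPDATE a=1 (auto-commit; committed a=1)
Op 10: UPDATE d=13 (auto-commit; committed d=13)
Op 11: UPDATE a=19 (auto-commit; committed a=19)
Op 12: BEGIN: in_txn=True, pending={}
ROLLBACK at op 5 discards: ['a']

Answer: a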